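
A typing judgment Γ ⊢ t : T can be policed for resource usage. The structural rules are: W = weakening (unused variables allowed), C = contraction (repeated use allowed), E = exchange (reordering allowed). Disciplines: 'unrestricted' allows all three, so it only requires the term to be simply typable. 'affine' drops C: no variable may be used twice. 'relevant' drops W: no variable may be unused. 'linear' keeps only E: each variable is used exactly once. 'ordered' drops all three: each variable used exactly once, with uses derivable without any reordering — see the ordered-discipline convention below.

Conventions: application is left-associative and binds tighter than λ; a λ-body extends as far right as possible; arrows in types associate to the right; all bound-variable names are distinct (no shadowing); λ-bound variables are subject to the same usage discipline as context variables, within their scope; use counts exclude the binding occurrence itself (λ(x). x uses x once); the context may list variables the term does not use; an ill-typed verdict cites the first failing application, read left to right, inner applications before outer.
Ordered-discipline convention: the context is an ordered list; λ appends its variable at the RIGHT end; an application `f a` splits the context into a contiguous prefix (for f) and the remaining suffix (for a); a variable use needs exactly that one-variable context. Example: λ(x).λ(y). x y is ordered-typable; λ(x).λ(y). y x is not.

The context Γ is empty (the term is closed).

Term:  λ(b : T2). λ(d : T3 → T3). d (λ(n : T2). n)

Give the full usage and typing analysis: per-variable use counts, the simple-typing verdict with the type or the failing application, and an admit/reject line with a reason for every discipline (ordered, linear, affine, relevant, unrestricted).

use counts: b (λ-bound): 0×; d (λ-bound): 1×; n (λ-bound): 1×
order of uses: d, n
typing: ill-typed: a function awaiting T3 gets T2 → T2
ordered: ✗ — the type mismatch rejects it
linear: ✗ — not simply typable
affine: ✗ — fails simple typing
relevant: ✗ — a type mismatch blocks all five
unrestricted: ✗ — the type mismatch rejects it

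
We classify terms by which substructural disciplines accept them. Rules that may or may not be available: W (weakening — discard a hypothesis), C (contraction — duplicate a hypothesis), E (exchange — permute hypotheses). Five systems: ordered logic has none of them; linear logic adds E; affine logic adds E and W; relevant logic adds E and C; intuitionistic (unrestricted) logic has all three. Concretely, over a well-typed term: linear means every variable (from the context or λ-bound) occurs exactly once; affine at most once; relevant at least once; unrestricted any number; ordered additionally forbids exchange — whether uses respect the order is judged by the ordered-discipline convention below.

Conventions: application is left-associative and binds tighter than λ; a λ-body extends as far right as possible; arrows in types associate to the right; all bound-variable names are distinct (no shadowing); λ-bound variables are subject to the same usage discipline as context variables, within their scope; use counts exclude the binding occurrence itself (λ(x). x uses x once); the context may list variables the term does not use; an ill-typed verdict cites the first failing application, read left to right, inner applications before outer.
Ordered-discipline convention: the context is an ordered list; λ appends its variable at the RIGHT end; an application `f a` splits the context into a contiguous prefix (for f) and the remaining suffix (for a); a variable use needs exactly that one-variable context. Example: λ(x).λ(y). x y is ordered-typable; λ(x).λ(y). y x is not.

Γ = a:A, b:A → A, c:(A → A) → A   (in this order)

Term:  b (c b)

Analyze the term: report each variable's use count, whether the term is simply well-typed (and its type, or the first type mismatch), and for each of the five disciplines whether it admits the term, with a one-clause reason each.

usage: a ×0, b ×2, c ×1
order of uses: b, c, b
typing: the term checks, with type A
ordered: ✗, b ×2 used more than once (contraction); a never used (weakening)
linear: ✗, b ×2 used more than once (contraction); a never used (weakening)
affine: ✗, b ×2 used more than once (contraction)
relevant: ✗, a never used (weakening)
unrestricted: ✓, simply typable at A; W, C, E all held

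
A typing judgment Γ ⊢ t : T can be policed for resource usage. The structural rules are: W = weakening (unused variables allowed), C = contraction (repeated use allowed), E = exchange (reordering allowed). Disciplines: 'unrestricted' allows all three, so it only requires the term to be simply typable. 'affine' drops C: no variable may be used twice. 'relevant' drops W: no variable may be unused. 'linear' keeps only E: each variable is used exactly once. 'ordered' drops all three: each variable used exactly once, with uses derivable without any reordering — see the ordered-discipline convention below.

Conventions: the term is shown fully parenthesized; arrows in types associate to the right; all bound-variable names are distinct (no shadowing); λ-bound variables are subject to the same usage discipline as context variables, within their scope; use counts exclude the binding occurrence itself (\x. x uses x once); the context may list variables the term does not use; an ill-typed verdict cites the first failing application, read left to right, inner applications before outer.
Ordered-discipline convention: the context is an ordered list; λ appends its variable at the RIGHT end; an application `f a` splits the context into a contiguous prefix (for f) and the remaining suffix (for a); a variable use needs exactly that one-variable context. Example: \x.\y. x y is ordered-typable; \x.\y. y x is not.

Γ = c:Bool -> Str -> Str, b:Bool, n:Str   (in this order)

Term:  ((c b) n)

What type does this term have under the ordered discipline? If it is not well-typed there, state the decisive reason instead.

term : Str
usage: c: 1, b: 1, n: 1
left-to-right use order: c, b, n
typing: the term checks, with type Str
summary: ordered ✓ | linear ✓ | affine ✓ | relevant ✓ | unrestricted ✓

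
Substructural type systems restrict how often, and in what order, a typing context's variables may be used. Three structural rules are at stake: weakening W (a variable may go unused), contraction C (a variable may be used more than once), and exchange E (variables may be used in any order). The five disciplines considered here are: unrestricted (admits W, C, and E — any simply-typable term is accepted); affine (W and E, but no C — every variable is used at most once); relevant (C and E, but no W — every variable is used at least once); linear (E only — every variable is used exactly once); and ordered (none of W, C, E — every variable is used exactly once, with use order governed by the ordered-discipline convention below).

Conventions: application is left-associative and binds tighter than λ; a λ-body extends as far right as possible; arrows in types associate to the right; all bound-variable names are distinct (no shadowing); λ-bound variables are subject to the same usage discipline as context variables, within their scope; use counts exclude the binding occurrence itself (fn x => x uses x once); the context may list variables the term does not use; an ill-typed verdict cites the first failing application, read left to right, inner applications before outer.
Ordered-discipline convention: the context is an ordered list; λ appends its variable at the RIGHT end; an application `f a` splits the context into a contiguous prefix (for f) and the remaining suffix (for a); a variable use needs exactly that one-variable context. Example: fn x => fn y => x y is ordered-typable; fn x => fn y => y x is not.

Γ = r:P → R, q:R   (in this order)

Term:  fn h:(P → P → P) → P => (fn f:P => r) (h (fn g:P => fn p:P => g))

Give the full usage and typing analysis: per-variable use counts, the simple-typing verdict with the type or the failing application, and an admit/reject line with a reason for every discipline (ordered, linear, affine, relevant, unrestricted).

use counts: r ×1, q ×0, h [bound] ×1, f [bound] ×0, g [bound] ×1, p [bound] ×0
uses in reading order: r, h, g
typing: well-typed — term : ((P → P → P) → P) → P → R
ordered: ✗, q, f, p never used (weakening)
linear: ✗, q, f, p never used (weakening)
affine: ✓, no duplicate uses among r, q, h, f, g, p
relevant: ✗, q, f, p never used (weakening)
unrestricted: ✓, typability at ((P → P → P) → P) → P → R is all that's needed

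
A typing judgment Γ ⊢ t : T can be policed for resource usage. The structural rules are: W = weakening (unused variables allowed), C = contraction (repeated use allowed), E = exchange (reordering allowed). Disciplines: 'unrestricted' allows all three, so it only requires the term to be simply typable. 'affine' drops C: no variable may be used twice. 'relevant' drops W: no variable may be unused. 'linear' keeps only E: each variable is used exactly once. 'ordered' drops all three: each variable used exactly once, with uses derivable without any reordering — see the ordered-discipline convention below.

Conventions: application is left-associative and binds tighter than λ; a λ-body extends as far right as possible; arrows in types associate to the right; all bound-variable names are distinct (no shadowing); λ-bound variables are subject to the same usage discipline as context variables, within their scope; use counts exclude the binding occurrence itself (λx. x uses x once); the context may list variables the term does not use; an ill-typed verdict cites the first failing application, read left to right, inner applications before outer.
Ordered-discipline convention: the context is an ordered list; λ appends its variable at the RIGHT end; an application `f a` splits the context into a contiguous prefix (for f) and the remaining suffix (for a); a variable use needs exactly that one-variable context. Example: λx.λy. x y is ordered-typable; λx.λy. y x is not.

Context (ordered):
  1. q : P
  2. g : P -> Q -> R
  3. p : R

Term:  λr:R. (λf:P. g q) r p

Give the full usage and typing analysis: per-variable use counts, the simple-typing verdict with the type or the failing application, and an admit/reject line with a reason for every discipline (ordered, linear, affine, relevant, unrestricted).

variable uses: q ×1, g ×1, p ×1, r (bound) ×1, f (bound) ×0
uses in reading order: g, q, r, p
typing: ill-typed: an application expects P but receives R
ordered ✗ (not simply typable)
linear ✗ (fails simple typing)
affine ✗ (a type mismatch blocks all five)
relevant ✗ (the type mismatch rejects it)
unrestricted ✗ (not simply typable)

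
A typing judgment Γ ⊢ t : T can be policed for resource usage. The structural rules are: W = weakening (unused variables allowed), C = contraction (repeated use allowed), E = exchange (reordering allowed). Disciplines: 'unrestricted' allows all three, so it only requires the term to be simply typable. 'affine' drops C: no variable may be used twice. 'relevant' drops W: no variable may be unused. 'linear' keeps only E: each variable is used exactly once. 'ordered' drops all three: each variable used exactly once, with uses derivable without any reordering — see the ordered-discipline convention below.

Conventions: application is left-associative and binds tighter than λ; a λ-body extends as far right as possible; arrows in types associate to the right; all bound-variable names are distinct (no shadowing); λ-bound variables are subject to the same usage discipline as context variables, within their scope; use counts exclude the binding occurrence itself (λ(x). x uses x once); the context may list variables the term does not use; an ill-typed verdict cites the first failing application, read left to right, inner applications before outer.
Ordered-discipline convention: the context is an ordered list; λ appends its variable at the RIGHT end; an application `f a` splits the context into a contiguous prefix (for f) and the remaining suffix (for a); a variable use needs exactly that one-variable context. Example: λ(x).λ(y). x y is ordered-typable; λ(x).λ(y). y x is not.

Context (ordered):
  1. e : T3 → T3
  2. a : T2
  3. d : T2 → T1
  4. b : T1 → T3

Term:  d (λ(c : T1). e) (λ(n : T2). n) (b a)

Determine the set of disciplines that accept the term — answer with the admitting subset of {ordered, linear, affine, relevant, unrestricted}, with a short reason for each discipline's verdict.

admitting disciplines: none
variable uses: e ×1, a ×1, d ×1, b ×1, c (bound) ×0, n (bound) ×1
left-to-right use order: d, e, n, b, a
typing: ill-typed: a function awaiting T2 gets T1 → T3 → T3
ordered ✗ (the type mismatch rejects it)
linear ✗ (not simply typable)
affine ✗ (fails simple typing)
relevant ✗ (a type mismatch blocks all five)
unrestricted ✗ (the type mismatch rejects it)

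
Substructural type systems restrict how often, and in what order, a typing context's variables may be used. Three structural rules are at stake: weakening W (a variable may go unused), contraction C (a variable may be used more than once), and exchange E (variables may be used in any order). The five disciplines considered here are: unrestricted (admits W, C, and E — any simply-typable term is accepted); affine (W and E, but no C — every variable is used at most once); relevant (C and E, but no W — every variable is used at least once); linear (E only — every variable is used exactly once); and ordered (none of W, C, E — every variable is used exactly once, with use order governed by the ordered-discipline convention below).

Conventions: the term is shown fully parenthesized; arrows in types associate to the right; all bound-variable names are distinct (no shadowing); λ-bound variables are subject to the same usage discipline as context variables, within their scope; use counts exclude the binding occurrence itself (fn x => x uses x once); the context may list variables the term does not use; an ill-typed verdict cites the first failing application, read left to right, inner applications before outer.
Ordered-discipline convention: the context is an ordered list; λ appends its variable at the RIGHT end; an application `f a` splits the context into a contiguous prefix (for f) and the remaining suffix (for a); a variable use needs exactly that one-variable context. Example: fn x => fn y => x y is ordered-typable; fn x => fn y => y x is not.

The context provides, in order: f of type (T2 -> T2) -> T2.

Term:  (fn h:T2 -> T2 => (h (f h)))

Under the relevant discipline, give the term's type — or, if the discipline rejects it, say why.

term : (T2 -> T2) -> T2
variable uses: f: 1, h (λ-bound): 2
uses in reading order: h, f, h
typing: ✓ — (T2 -> T2) -> T2
across the five disciplines: ordered ✗ | linear ✗ | affine ✗ | relevant ✓ | unrestricted ✓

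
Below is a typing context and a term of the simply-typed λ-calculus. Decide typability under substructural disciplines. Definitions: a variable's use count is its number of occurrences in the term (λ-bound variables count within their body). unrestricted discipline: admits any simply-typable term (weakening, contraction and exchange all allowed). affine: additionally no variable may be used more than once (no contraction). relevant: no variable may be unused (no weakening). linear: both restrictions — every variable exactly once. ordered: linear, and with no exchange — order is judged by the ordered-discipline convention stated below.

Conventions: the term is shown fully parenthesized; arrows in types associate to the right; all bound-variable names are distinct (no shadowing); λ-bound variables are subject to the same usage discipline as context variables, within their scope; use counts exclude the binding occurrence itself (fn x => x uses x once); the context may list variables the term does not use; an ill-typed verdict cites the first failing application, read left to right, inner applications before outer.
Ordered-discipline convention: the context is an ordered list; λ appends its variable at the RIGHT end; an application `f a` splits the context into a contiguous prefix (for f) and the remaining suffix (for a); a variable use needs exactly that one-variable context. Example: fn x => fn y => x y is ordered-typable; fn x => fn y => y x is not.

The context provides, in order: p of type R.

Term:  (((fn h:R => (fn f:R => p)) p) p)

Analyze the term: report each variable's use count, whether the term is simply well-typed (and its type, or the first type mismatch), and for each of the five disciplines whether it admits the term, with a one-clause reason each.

usage: p: 3×; h [bound]: 0×; f [bound]: 0×
uses in reading order: p, p, p
typing: the term checks, with type R
ordered: ✗ — uses contraction: p ×3; unused: h, f — weakening required
linear: ✗ — uses contraction: p ×3; unused: h, f — weakening required
affine: ✗ — uses contraction: p ×3
relevant: ✗ — unused: h, f — weakening required
unrestricted: ✓ — typability at R is all that's needed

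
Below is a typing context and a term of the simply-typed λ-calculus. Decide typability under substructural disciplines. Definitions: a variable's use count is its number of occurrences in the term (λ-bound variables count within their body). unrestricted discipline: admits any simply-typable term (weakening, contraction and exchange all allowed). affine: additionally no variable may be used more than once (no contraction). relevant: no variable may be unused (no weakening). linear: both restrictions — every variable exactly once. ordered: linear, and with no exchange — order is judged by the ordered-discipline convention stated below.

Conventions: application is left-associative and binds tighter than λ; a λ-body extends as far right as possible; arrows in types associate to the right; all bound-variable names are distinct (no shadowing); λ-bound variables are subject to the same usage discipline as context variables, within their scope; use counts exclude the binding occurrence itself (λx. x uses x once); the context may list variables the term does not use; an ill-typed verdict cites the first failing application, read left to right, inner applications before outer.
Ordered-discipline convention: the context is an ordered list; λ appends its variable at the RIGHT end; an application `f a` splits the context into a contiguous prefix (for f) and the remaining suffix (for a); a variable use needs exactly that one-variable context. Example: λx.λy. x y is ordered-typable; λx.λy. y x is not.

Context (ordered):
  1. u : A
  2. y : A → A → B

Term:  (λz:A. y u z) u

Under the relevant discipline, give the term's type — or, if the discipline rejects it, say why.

term : B
variable uses: u: 2×; y: 1×; z (λ-bound): 1×
order of uses: y, u, z, u
typing: well-typed at B
all disciplines: ordered ✗; linear ✗; affine ✗; relevant ✓; unrestricted ✓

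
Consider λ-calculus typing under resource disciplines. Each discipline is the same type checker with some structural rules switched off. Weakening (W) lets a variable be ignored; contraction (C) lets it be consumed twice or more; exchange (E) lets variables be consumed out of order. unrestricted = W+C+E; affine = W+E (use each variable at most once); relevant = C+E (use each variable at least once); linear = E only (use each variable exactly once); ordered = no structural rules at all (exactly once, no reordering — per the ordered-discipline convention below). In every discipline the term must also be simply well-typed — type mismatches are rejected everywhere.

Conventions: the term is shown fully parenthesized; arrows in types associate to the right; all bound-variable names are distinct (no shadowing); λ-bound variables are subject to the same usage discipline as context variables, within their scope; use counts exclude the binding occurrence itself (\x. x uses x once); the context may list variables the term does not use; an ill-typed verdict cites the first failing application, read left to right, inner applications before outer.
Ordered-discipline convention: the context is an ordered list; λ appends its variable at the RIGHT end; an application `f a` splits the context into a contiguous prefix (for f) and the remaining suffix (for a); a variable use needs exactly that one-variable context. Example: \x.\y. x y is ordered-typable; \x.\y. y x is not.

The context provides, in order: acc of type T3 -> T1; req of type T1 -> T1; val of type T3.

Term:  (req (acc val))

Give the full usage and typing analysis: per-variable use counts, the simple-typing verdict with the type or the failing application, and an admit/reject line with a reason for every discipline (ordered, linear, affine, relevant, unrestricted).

use counts: acc=1, req=1, val=1
uses in reading order: req, acc, val
typing: the term checks, with type T1
ordered ✗ (no contiguous prefix/suffix split fits req, acc, val)
linear ✓ (exactly-once usage across acc, req, val)
affine ✓ (at most one use each (acc, req, val))
relevant ✓ (none of acc, req, val goes unused)
unrestricted ✓ (well-typed at T1; no restrictions here)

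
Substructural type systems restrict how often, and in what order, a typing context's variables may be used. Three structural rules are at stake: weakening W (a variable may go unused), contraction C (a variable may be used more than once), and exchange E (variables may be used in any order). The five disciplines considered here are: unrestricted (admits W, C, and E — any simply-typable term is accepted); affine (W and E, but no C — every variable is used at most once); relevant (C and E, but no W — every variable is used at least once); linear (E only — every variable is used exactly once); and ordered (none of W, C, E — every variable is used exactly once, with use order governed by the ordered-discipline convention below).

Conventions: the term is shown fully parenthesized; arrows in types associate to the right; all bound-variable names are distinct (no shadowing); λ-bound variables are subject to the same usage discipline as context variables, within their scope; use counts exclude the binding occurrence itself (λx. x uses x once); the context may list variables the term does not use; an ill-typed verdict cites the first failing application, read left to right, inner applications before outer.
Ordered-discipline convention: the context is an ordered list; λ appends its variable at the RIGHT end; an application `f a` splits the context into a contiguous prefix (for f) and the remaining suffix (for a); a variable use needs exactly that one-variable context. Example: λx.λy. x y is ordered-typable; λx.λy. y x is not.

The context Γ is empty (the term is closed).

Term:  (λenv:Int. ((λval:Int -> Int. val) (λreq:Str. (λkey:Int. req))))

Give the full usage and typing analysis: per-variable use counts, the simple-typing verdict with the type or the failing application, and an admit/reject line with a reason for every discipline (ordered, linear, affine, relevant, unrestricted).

counts: env [bound]=0; val [bound]=1; req [bound]=1; key [bound]=0
order of uses: val, req
typing: ill-typed: an application expects Int -> Int but receives Str -> Int -> Str
ordered ✗ (not simply typable)
linear ✗ (fails simple typing)
affine ✗ (a type mismatch blocks all five)
relevant ✗ (the type mismatch rejects it)
unrestricted ✗ (not simply typable)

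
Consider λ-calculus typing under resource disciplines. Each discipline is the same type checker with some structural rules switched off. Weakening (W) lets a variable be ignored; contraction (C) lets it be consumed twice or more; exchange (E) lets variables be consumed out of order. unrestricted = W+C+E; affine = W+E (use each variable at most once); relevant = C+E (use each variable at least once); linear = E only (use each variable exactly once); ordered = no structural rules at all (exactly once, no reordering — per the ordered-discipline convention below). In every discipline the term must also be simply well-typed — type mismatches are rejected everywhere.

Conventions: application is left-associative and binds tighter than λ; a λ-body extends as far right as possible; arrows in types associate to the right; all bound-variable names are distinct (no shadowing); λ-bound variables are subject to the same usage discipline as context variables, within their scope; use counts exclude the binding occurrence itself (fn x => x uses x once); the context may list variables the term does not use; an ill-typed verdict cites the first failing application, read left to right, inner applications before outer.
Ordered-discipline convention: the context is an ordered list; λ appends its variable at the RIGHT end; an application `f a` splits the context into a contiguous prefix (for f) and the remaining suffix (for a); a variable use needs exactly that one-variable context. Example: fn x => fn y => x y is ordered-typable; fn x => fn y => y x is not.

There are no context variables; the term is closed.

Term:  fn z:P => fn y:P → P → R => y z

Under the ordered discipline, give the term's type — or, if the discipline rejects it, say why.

not well-typed under ordered — needs exchange: uses follow y, z
usage: z [bound]: 1, y [bound]: 1
left-to-right use order: y, z
typing: ✓ — P → (P → P → R) → P → R
across the five disciplines: ordered ✗; linear ✓; affine ✓; relevant ✓; unrestricted ✓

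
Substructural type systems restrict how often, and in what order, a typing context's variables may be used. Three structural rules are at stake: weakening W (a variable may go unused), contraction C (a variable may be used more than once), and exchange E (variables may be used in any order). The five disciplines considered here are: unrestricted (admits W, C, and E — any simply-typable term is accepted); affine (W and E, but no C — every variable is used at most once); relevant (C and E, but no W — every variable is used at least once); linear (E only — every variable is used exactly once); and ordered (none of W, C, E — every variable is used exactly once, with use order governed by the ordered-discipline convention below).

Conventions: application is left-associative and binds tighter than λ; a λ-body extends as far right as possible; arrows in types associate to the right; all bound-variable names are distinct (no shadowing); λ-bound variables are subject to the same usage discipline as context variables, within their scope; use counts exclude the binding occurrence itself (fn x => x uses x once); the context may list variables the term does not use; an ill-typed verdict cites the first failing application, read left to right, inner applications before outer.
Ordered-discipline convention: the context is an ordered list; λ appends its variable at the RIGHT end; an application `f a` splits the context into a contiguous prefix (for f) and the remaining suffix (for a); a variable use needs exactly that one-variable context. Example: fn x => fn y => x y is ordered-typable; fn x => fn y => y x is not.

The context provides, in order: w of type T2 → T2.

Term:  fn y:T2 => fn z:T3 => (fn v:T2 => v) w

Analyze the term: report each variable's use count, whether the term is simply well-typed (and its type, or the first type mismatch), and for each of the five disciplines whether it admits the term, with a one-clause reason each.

counts: w=1; y (λ-bound)=0; z (λ-bound)=0; v (λ-bound)=1
use order (left to right): v, w
typing: ill-typed: a function awaiting T2 gets T2 → T2
ordered ✗ (fails simple typing)
linear ✗ (a type mismatch blocks all five)
affine ✗ (the type mismatch rejects it)
relevant ✗ (not simply typable)
unrestricted ✗ (fails simple typing)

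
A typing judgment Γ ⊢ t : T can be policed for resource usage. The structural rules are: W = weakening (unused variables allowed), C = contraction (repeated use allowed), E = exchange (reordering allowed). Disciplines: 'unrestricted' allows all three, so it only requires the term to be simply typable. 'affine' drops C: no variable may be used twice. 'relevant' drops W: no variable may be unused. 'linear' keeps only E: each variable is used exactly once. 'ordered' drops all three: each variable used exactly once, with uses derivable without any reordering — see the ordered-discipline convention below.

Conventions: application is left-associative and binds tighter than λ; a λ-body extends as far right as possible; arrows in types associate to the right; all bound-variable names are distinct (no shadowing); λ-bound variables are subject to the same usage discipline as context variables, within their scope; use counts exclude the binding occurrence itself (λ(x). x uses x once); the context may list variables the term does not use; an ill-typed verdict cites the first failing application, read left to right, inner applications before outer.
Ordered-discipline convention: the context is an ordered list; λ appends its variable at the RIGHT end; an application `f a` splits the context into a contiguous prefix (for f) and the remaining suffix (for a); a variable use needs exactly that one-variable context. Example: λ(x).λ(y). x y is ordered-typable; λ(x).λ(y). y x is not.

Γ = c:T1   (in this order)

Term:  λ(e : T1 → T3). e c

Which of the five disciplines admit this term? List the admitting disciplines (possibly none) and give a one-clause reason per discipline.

admitted by: linear, affine, relevant, unrestricted
use counts: c: 1, e (bound): 1
left-to-right use order: e, c
typing: well-typed at (T1 → T3) → T3
ordered ✗ (no contiguous prefix/suffix split fits e, c)
linear ✓ (each of c, e used exactly once)
affine ✓ (no duplicate uses among c, e)
relevant ✓ (at least one use each (c, e))
unrestricted ✓ (typability at (T1 → T3) → T3 is all that's needed)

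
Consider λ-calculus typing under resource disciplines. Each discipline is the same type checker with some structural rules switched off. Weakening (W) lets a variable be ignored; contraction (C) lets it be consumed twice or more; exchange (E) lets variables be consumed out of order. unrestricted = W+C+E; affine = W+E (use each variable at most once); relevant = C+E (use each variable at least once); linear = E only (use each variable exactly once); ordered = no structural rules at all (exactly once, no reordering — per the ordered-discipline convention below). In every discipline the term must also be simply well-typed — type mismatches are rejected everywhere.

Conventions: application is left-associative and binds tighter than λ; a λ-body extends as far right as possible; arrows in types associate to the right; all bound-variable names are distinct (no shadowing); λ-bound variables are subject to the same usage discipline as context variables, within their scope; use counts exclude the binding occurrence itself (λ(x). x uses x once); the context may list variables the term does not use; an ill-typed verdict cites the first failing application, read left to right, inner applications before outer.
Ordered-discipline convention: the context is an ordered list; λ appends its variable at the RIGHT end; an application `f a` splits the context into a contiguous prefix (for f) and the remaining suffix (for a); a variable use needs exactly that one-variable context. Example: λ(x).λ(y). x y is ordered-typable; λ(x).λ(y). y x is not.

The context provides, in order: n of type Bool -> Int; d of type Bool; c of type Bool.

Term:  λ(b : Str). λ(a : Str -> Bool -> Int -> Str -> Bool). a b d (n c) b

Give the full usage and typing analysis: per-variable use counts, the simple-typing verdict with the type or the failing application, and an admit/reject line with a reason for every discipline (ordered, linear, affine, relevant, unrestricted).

counts: n: 1; d: 1; c: 1; b [bound]: 2; a [bound]: 1
uses in reading order: a, b, d, n, c, b
typing: ✓ — Str -> (Str -> Bool -> Int -> Str -> Bool) -> Bool
ordered: ✗, repeated use of b ×2
linear: ✗, repeated use of b ×2
affine: ✗, repeated use of b ×2
relevant: ✓, every one of n, d, c, b, a appears
unrestricted: ✓, simply typable at Str -> (Str -> Bool -> Int -> Str -> Bool) -> Bool; W, C, E all held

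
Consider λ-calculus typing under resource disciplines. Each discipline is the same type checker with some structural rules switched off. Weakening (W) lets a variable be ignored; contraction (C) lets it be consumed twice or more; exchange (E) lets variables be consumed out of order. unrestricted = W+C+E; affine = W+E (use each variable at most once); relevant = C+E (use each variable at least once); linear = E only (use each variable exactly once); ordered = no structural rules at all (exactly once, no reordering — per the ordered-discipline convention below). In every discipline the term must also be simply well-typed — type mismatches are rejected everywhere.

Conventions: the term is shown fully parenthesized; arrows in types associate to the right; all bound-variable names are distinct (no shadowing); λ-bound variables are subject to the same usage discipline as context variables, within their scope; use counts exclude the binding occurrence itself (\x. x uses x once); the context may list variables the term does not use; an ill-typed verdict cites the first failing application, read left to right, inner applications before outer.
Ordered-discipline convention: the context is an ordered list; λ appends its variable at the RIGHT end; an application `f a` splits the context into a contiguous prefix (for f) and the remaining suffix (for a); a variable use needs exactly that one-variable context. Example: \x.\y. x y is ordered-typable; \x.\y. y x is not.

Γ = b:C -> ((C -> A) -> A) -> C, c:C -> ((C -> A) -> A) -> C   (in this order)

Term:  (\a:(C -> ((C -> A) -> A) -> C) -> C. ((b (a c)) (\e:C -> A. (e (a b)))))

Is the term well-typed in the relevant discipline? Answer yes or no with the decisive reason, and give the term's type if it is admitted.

yes — every one of b, c, a, e appears; term : ((C -> ((C -> A) -> A) -> C) -> C) -> C
counts: b: 2×; c: 1×; a (bound): 2×; e (bound): 1×
left-to-right use order: b, a, c, e, a, b
typing: ✓ — ((C -> ((C -> A) -> A) -> C) -> C) -> C
all disciplines: ordered ✗ | linear ✗ | affine ✗ | relevant ✓ | unrestricted ✓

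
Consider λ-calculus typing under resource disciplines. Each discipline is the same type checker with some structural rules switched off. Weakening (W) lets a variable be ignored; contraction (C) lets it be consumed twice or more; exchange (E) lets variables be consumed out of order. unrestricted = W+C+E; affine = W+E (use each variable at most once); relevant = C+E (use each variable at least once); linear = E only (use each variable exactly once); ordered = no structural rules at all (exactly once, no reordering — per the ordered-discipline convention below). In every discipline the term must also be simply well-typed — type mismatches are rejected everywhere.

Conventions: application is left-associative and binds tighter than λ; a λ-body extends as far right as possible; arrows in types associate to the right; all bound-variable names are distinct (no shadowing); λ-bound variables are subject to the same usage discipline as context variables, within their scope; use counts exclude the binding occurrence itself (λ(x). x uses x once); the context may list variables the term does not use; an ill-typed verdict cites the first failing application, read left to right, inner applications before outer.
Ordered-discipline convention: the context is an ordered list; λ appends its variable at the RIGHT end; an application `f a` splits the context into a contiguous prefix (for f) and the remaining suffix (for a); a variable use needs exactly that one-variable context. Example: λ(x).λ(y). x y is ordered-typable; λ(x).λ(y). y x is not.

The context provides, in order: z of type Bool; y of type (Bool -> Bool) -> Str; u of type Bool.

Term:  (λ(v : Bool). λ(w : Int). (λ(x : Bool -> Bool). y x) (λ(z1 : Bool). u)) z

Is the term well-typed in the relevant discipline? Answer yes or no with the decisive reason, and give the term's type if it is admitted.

no — unused: v, w, z1 — weakening required
counts: z ×1, y ×1, u ×1, v (bound) ×0, w (bound) ×0, x (bound) ×1, z1 (bound) ×0
left-to-right use order: y, x, u, z
typing: ✓ — Int -> Str
all disciplines: ordered ✗ | linear ✗ | affine ✓ | relevant ✗ | unrestricted ✓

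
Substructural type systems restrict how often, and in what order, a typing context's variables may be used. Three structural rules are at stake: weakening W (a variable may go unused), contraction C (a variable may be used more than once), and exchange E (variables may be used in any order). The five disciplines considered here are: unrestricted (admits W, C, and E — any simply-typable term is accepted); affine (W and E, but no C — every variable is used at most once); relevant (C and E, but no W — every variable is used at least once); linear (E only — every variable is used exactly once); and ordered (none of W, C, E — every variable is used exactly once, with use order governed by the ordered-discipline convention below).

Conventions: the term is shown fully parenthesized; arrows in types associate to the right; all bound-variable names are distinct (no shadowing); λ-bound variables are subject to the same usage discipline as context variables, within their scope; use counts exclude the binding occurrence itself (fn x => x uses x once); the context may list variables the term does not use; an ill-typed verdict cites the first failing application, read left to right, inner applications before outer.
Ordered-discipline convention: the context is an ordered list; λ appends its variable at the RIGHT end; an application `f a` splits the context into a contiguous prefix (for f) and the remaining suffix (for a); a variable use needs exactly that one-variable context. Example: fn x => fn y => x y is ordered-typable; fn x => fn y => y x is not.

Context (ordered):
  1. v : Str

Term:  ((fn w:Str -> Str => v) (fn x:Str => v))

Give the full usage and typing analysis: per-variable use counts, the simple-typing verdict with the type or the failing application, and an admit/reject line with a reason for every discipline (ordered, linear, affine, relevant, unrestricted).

usage: v: 2, w (λ-bound): 0, x (λ-bound): 0
use order (left to right): v, v
typing: well-typed — term : Str
ordered: ✗ — needs contraction — v ×2; unused: w, x — weakening required
linear: ✗ — needs contraction — v ×2; unused: w, x — weakening required
affine: ✗ — needs contraction — v ×2
relevant: ✗ — unused: w, x — weakening required
unrestricted: ✓ — typability at Str is all that's needed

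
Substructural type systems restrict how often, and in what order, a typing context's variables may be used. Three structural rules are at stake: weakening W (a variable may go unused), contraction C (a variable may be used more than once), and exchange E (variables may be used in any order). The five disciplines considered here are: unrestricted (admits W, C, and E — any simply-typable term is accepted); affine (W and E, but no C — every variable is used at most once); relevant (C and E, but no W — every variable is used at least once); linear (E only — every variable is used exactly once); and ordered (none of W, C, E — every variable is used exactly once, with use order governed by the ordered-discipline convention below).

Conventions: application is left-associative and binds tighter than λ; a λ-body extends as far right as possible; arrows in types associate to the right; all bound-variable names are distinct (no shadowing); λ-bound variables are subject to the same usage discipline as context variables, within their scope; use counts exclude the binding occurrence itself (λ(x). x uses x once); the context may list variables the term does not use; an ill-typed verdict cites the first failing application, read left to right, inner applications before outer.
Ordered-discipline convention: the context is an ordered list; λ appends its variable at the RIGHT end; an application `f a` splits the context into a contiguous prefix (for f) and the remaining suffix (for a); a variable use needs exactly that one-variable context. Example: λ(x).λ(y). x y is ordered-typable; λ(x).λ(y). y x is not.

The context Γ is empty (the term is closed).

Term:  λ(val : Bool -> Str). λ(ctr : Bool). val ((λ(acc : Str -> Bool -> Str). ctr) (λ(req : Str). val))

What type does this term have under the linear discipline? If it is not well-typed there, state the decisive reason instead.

not well-typed under linear — needs contraction — val ×2; needs weakening: acc, req unused
variable uses: val [bound] ×2, ctr [bound] ×1, acc [bound] ×0, req [bound] ×0
use order (left to right): val, ctr, val
typing: ✓ — (Bool -> Str) -> Bool -> Str
all disciplines: ordered ✗; linear ✗; affine ✗; relevant ✗; unrestricted ✓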